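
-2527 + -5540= - 8067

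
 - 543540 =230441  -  773981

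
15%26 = 15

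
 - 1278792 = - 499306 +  - 779486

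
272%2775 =272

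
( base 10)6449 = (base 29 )7JB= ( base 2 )1100100110001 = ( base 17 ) 1556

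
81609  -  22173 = 59436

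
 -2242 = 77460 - 79702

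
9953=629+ 9324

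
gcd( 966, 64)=2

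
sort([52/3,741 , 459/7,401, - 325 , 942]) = [ - 325,52/3,459/7,401, 741,942]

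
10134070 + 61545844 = 71679914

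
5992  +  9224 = 15216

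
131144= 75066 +56078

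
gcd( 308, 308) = 308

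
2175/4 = 2175/4 = 543.75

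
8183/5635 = 167/115 = 1.45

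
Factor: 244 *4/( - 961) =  - 976/961 = - 2^4*31^( - 2)*61^1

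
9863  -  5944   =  3919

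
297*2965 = 880605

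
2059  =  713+1346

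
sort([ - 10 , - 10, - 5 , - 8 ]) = [ - 10, - 10, - 8, - 5 ] 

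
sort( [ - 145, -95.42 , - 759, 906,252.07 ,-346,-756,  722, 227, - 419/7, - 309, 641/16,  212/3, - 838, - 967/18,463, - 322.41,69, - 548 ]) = [-838, - 759,-756 ,- 548, - 346 ,-322.41, - 309,- 145, - 95.42, - 419/7, - 967/18, 641/16,69,212/3, 227,252.07,463,722,906]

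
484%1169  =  484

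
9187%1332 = 1195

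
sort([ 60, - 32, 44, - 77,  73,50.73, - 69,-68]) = [ -77 , - 69,-68,  -  32,44,50.73,60,73] 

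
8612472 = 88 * 97869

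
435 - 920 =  - 485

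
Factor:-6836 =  - 2^2*1709^1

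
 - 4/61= - 4/61 = - 0.07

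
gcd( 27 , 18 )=9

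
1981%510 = 451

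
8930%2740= 710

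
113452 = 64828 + 48624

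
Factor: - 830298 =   -  2^1*3^1*7^1*53^1 * 373^1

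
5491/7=784+3/7 = 784.43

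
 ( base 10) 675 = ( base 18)219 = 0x2a3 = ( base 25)120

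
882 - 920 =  - 38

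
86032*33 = 2839056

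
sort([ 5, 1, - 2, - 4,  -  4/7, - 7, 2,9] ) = [ - 7, - 4,- 2 , - 4/7,1, 2,5,  9]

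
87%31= 25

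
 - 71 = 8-79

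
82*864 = 70848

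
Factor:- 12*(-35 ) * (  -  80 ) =-2^6*3^1* 5^2*7^1=- 33600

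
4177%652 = 265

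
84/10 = 8 + 2/5  =  8.40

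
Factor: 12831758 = 2^1*2351^1 * 2729^1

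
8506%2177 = 1975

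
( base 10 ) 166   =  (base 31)5b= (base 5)1131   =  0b10100110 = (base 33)51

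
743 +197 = 940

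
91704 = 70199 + 21505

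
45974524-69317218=-23342694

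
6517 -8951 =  - 2434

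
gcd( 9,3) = 3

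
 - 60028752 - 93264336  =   - 153293088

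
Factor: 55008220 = 2^2*5^1*1091^1*2521^1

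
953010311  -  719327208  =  233683103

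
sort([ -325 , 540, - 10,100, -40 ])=[-325,-40,-10,100,540 ]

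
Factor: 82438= 2^1*47^1*877^1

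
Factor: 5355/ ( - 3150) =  - 17/10 = - 2^( - 1)*5^(  -  1) * 17^1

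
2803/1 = 2803 = 2803.00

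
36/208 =9/52 =0.17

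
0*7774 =0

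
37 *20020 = 740740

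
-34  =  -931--897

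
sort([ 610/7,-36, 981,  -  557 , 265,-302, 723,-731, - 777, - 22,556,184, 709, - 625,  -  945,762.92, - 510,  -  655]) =[ - 945,  -  777, - 731, - 655,-625, - 557, - 510, - 302, - 36,  -  22, 610/7, 184, 265  ,  556,709, 723,762.92, 981]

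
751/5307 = 751/5307  =  0.14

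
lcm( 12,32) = 96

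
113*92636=10467868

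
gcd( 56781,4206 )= 2103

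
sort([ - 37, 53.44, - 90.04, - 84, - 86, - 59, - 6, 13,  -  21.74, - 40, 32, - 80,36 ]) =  [ - 90.04, - 86, - 84, - 80, - 59, - 40,-37,  -  21.74, - 6, 13,32, 36, 53.44]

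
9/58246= 9/58246 = 0.00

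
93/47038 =93/47038=0.00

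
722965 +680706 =1403671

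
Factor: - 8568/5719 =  - 2^3*3^2* 17^1*19^( - 1 )*43^( - 1)= - 1224/817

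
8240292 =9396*877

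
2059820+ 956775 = 3016595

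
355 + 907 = 1262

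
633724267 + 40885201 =674609468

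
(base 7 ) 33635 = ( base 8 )20550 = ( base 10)8552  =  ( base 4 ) 2011220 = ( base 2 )10000101101000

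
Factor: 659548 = 2^2*23^1*67^1 * 107^1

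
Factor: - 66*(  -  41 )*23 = 62238=2^1 * 3^1*11^1*23^1*41^1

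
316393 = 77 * 4109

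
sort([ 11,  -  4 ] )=[ - 4, 11 ] 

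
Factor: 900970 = 2^1 * 5^1 * 7^1*61^1 * 211^1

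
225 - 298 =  - 73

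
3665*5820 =21330300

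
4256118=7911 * 538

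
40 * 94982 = 3799280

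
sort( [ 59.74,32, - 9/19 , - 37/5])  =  [ -37/5 , - 9/19,32,59.74] 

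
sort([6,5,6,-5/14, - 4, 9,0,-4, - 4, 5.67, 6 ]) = [  -  4, - 4 , - 4, - 5/14, 0, 5, 5.67, 6,  6, 6,9 ]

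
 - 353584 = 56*(  -  6314)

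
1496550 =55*27210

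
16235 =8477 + 7758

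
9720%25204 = 9720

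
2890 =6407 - 3517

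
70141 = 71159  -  1018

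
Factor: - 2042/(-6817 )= 2^1*17^ ( - 1)*401^( - 1 )*1021^1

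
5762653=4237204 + 1525449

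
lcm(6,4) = 12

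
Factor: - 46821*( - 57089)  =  3^1*15607^1 * 57089^1= 2672964069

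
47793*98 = 4683714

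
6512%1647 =1571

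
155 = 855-700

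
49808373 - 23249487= 26558886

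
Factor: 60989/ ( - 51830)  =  -859/730 = - 2^(-1 )*5^( - 1 )*73^ ( - 1 ) * 859^1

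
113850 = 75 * 1518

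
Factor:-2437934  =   - 2^1*229^1*5323^1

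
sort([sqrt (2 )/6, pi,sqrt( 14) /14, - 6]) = [-6, sqrt(2) /6, sqrt( 14 ) /14,pi ]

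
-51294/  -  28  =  1831+ 13/14 =1831.93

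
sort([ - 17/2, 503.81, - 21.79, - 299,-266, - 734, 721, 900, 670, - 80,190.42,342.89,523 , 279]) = [ - 734,-299, - 266 , - 80,-21.79 ,-17/2,190.42,279,342.89, 503.81,523,670,721, 900] 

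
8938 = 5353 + 3585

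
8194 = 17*482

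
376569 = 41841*9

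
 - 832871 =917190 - 1750061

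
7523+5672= 13195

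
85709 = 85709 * 1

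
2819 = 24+2795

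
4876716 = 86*56706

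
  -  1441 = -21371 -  - 19930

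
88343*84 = 7420812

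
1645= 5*329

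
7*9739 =68173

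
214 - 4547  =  - 4333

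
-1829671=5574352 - 7404023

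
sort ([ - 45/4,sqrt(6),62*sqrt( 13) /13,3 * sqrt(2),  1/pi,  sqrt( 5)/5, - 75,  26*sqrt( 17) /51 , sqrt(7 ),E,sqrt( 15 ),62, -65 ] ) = [-75, - 65, - 45/4, 1/pi,sqrt ( 5 ) /5,26*sqrt( 17)/51,sqrt(6 ),sqrt( 7),E,sqrt( 15), 3*sqrt(  2), 62 * sqrt( 13)/13,62 ]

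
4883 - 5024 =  - 141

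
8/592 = 1/74= 0.01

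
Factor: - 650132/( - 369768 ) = 749/426 = 2^( - 1)*3^( - 1)*7^1 * 71^( - 1)*107^1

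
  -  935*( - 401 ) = 374935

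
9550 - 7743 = 1807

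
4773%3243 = 1530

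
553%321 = 232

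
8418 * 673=5665314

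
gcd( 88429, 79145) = 11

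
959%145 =89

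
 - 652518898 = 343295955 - 995814853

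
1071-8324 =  - 7253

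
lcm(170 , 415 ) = 14110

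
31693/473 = 31693/473=67.00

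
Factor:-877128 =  - 2^3*3^1 * 7^1 * 23^1  *  227^1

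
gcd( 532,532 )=532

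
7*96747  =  677229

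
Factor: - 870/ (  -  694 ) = 3^1*5^1*29^1*347^( - 1) = 435/347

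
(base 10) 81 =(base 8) 121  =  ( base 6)213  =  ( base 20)41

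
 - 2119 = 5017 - 7136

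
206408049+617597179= 824005228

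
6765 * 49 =331485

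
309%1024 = 309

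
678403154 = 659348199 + 19054955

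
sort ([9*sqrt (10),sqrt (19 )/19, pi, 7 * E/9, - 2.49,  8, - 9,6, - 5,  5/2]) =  [ - 9, - 5, - 2.49, sqrt( 19 )/19, 7 * E/9, 5/2, pi,6,8, 9*sqrt( 10) ]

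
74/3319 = 74/3319 = 0.02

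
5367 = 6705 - 1338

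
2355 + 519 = 2874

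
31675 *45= 1425375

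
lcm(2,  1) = 2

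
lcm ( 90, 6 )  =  90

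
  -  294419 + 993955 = 699536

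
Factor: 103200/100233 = 2^5 * 3^( - 1)*5^2*7^(-1 )*37^( - 1 ) = 800/777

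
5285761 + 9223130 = 14508891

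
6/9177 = 2/3059 = 0.00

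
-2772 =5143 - 7915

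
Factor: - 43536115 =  - 5^1*7^1*1243889^1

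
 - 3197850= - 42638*75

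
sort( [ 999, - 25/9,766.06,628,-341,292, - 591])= [  -  591, - 341 , - 25/9 , 292,  628,766.06, 999] 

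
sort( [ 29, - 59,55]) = [ - 59, 29, 55 ] 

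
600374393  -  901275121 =-300900728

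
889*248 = 220472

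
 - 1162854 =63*(-18458 ) 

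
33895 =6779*5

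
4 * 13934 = 55736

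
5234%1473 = 815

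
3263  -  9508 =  - 6245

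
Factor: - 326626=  - 2^1 * 197^1*829^1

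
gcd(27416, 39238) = 46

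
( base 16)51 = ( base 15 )56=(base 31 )2J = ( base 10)81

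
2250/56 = 1125/28 = 40.18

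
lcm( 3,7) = 21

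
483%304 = 179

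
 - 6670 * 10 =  - 66700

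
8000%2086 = 1742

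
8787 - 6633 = 2154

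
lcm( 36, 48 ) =144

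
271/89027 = 271/89027 = 0.00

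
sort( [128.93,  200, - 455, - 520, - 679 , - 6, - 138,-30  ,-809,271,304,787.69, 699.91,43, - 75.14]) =[ -809, - 679,-520, - 455 , -138, - 75.14 ,  -  30, - 6,43 , 128.93, 200,271, 304 , 699.91, 787.69 ]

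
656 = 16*41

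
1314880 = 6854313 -5539433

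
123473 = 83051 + 40422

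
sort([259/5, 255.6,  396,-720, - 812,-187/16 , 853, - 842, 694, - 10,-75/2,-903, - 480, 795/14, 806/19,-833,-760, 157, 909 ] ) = [ - 903,-842, - 833,-812 ,  -  760, - 720,-480, - 75/2,  -  187/16,-10, 806/19, 259/5, 795/14, 157, 255.6, 396,694,853, 909 ] 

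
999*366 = 365634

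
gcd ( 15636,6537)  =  3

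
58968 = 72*819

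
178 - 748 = -570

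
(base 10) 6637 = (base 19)i76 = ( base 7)25231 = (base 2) 1100111101101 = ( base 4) 1213231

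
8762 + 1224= 9986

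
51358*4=205432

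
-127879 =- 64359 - 63520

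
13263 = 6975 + 6288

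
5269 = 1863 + 3406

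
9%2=1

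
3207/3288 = 1069/1096= 0.98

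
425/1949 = 425/1949 = 0.22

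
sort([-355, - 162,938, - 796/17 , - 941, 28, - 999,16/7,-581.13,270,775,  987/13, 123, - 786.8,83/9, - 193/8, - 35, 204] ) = [ - 999, - 941, - 786.8, - 581.13, - 355, - 162, - 796/17, - 35, - 193/8, 16/7,  83/9, 28,987/13, 123,204 , 270, 775, 938] 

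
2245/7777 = 2245/7777 = 0.29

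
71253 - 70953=300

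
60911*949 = 57804539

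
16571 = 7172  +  9399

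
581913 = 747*779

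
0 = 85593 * 0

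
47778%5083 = 2031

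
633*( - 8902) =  - 5634966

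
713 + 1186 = 1899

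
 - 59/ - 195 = 59/195  =  0.30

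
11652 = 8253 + 3399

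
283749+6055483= 6339232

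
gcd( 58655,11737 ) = 1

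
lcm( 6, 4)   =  12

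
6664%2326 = 2012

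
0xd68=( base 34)2ww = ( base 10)3432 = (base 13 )1740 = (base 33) 350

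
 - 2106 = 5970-8076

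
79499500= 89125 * 892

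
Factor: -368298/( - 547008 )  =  237/352 = 2^( - 5)*3^1*11^(-1) * 79^1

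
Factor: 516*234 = 120744 = 2^3*3^3*13^1*43^1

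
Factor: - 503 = - 503^1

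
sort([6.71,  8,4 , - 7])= [ - 7, 4, 6.71  ,  8 ] 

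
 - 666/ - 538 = 1 + 64/269 = 1.24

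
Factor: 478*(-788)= -376664 = -2^3*197^1*239^1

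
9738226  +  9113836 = 18852062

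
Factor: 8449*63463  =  7^1*17^1*71^1*63463^1= 536198887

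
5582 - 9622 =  - 4040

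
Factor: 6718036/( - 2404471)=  - 2^2*13^1*129193^1 * 2404471^( - 1)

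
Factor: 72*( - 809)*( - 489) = 2^3*3^3  *  163^1 *809^1 =28483272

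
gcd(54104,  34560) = 8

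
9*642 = 5778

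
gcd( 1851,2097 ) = 3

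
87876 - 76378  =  11498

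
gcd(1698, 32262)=1698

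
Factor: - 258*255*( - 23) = 1513170 =2^1*3^2*5^1*17^1*23^1 * 43^1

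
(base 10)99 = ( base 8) 143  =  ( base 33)30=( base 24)43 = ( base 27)3I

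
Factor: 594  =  2^1*3^3*11^1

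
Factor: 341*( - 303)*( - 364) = 2^2*3^1*7^1*11^1*13^1*31^1*101^1 = 37609572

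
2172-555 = 1617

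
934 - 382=552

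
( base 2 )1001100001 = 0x261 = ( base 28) ll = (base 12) 429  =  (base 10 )609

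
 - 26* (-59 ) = 1534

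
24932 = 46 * 542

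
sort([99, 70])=[ 70, 99]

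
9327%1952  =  1519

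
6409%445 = 179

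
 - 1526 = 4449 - 5975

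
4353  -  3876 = 477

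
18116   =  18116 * 1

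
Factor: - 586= - 2^1*293^1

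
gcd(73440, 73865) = 85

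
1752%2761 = 1752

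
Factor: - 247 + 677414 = 677167 = 677167^1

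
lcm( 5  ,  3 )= 15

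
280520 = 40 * 7013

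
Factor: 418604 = 2^2*104651^1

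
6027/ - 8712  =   - 1  +  895/2904 = - 0.69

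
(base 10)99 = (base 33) 30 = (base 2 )1100011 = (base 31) 36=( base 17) 5e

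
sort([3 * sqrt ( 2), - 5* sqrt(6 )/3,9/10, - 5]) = [ - 5, - 5*sqrt( 6) /3 , 9/10,  3 * sqrt( 2) ] 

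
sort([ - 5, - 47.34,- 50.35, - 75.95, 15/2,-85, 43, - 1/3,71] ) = [ - 85, - 75.95  , - 50.35, - 47.34, - 5 , - 1/3,15/2, 43, 71]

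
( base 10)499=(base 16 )1F3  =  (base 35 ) E9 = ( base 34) EN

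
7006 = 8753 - 1747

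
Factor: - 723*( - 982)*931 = 660996966 = 2^1*3^1 * 7^2*19^1*241^1*491^1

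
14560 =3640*4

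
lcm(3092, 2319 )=9276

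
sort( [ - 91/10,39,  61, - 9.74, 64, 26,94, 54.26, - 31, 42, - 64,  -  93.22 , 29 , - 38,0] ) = [ - 93.22, -64, - 38,-31, - 9.74,- 91/10, 0, 26,  29,  39, 42 , 54.26, 61,64, 94]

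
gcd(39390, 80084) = 2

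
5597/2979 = 5597/2979= 1.88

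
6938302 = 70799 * 98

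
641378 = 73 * 8786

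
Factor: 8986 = 2^1*4493^1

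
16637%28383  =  16637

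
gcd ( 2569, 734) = 367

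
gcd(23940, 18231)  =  3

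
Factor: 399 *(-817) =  - 325983= - 3^1 *7^1*19^2 *43^1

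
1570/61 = 1570/61 = 25.74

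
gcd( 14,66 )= 2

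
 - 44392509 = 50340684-94733193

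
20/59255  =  4/11851 = 0.00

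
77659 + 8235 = 85894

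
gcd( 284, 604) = 4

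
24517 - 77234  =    -  52717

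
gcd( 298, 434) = 2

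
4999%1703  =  1593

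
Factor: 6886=2^1*11^1*313^1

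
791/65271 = 791/65271=0.01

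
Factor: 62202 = 2^1*3^1*7^1*1481^1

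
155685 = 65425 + 90260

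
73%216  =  73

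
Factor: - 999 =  - 3^3*37^1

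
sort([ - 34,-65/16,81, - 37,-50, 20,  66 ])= [ - 50, - 37,-34, - 65/16, 20, 66, 81 ]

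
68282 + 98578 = 166860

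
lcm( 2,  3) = 6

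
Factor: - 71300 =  - 2^2*5^2 *23^1*31^1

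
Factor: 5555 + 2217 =7772 = 2^2*29^1*67^1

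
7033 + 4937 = 11970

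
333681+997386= 1331067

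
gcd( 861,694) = 1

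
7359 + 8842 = 16201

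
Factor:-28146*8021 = -225759066 = - 2^1*3^1* 13^1*617^1 * 4691^1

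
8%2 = 0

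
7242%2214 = 600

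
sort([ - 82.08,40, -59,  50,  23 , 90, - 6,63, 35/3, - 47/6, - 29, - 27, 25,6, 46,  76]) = [  -  82.08, - 59 ,-29, - 27 , - 47/6,-6, 6, 35/3,23, 25, 40 , 46, 50, 63,76, 90 ] 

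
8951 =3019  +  5932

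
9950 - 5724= 4226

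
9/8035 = 9/8035 = 0.00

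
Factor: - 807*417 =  - 3^2*139^1*269^1 = - 336519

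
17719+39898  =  57617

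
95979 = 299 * 321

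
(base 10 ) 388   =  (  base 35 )b3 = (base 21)IA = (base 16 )184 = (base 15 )1AD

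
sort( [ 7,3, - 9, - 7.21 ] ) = [-9, - 7.21, 3, 7]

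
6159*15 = 92385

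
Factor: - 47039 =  - 17^1* 2767^1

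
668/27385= 668/27385 = 0.02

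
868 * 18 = 15624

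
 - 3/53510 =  - 1 + 53507/53510 = - 0.00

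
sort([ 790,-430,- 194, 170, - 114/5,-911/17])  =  [ - 430,-194, - 911/17, - 114/5,170, 790]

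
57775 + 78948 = 136723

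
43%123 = 43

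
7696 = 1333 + 6363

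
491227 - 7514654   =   - 7023427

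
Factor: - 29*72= - 2088=-2^3*3^2 * 29^1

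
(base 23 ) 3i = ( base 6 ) 223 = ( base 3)10020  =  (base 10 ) 87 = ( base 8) 127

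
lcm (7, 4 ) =28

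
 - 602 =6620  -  7222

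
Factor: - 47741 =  - 47741^1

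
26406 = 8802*3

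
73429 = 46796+26633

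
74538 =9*8282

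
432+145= 577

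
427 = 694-267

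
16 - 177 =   -  161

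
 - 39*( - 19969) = 778791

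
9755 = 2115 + 7640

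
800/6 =133+1/3 = 133.33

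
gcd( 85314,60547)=1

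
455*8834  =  4019470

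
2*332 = 664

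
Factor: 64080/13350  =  2^3*3^1*5^( - 1)= 24/5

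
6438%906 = 96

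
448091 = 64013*7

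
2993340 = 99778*30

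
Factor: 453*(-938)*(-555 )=235827270 = 2^1 * 3^2*5^1 *7^1*37^1*67^1*151^1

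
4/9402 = 2/4701 = 0.00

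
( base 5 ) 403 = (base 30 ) 3D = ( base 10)103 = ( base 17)61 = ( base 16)67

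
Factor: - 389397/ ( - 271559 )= 879/613 =3^1 * 293^1*613^( - 1) 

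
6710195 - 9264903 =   -  2554708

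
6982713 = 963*7251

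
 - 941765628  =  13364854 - 955130482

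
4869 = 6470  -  1601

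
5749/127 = 5749/127 = 45.27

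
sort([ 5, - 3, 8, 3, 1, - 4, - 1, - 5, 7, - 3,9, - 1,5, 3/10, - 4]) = [ - 5, - 4, - 4, - 3,  -  3, - 1, - 1, 3/10,1,3, 5,5, 7, 8, 9 ] 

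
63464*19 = 1205816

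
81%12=9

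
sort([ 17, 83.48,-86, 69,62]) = [- 86, 17, 62, 69, 83.48 ]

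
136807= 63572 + 73235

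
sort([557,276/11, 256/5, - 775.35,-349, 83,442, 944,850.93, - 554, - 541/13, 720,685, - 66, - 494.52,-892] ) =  [ - 892, -775.35,-554 ,-494.52, -349,  -  66,-541/13, 276/11,256/5 , 83 , 442,557,685,  720 , 850.93,944 ]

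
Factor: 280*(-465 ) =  - 130200 = - 2^3*3^1 *5^2*7^1 * 31^1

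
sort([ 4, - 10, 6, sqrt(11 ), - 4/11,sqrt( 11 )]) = [ - 10 , - 4/11,  sqrt(11), sqrt( 11 ),  4,6]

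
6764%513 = 95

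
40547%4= 3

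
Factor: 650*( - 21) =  - 13650 = - 2^1*3^1*5^2*7^1*13^1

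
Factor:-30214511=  - 181^1  *166931^1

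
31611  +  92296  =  123907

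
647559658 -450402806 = 197156852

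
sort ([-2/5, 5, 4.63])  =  [ - 2/5,  4.63,5 ]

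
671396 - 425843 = 245553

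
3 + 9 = 12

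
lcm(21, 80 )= 1680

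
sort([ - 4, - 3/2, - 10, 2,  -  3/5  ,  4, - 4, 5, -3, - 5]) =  [ - 10, - 5, - 4,-4, - 3,- 3/2, - 3/5, 2, 4,5]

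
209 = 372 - 163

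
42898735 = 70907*605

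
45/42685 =9/8537  =  0.00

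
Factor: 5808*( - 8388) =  - 2^6*3^3*11^2*233^1 = - 48717504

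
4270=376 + 3894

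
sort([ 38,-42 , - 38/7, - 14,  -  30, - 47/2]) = [ - 42, - 30 , - 47/2, - 14, - 38/7,38 ] 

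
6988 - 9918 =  - 2930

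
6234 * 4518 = 28165212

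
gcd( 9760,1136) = 16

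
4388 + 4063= 8451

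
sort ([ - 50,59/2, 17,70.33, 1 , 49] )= [  -  50,  1,17,59/2,  49, 70.33]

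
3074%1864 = 1210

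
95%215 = 95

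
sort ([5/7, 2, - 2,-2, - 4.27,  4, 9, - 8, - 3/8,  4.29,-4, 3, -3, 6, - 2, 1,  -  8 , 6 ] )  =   [ - 8, - 8, - 4.27, - 4, -3, - 2, - 2, - 2,- 3/8, 5/7, 1,2,3,4 , 4.29,6,6, 9 ] 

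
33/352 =3/32= 0.09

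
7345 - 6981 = 364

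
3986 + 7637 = 11623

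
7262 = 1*7262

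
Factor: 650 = 2^1*5^2*13^1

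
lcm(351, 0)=0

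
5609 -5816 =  - 207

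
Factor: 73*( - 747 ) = -3^2*73^1*83^1 = - 54531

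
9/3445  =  9/3445  =  0.00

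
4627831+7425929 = 12053760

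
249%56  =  25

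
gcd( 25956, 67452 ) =84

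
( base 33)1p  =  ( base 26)26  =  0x3a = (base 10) 58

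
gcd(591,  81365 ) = 1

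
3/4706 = 3/4706 = 0.00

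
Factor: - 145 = - 5^1*29^1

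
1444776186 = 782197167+662579019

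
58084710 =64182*905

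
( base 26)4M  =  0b1111110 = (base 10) 126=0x7E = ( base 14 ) 90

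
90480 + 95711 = 186191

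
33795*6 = 202770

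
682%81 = 34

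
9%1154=9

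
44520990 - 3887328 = 40633662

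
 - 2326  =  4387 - 6713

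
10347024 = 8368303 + 1978721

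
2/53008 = 1/26504 = 0.00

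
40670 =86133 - 45463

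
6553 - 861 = 5692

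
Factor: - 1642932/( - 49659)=547644/16553 = 2^2*3^1*47^1*971^1 * 16553^ (-1) 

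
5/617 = 5/617 =0.01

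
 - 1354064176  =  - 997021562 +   -  357042614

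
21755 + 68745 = 90500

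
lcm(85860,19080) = 171720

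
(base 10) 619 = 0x26B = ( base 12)437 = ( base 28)M3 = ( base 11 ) 513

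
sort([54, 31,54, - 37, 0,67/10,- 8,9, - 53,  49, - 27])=[ - 53, - 37, - 27, - 8,0, 67/10,9 , 31,49,54,54 ]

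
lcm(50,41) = 2050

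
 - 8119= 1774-9893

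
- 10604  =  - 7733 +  - 2871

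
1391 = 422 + 969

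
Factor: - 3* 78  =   - 234 = -2^1*3^2 * 13^1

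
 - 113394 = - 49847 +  - 63547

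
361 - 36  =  325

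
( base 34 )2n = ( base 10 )91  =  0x5b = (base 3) 10101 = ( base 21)47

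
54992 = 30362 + 24630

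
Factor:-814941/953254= - 2^( - 1 )*3^4*47^( - 1 )*10061^1*10141^( - 1 )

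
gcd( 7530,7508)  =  2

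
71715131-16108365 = 55606766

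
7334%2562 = 2210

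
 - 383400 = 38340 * (-10 )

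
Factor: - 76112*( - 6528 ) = 2^11*3^1*17^1*67^1  *71^1 = 496859136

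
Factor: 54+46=2^2*5^2 = 100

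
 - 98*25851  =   - 2533398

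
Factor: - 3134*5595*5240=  - 2^4*3^1*5^2*131^1*373^1*1567^1= -91881985200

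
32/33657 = 32/33657 = 0.00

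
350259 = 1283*273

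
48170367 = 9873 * 4879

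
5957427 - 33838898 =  - 27881471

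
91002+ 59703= 150705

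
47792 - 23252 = 24540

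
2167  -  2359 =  - 192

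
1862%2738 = 1862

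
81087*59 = 4784133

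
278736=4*69684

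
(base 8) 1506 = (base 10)838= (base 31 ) r1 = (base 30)rs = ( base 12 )59A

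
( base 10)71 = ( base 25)2L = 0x47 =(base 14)51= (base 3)2122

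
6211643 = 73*85091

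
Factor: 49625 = 5^3*397^1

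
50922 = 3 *16974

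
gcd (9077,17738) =1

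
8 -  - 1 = 9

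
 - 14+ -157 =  - 171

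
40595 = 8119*5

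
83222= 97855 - 14633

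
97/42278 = 97/42278= 0.00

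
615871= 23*26777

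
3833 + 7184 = 11017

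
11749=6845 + 4904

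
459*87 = 39933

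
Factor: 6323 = 6323^1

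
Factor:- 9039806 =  - 2^1*109^1*41467^1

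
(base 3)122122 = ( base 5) 3401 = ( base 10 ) 476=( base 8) 734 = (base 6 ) 2112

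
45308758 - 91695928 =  - 46387170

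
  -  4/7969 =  -1 + 7965/7969 = - 0.00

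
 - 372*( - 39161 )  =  14567892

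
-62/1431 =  -1 + 1369/1431  =  - 0.04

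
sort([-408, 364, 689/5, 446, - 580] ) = [-580, - 408,689/5, 364, 446] 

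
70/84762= 35/42381 = 0.00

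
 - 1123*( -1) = 1123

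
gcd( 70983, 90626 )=1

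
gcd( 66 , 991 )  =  1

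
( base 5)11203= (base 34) nl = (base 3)1002202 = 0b1100100011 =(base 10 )803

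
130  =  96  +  34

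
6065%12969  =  6065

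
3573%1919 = 1654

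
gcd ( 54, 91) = 1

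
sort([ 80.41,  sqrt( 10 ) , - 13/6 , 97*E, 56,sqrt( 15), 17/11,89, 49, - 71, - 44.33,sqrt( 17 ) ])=[-71,- 44.33,-13/6,17/11,sqrt( 10) , sqrt (15), sqrt(17 ) , 49,56, 80.41 , 89, 97*E]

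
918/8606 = 459/4303=0.11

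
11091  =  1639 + 9452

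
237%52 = 29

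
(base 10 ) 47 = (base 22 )23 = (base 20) 27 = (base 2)101111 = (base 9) 52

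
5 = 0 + 5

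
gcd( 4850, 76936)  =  2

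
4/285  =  4/285 = 0.01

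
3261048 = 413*7896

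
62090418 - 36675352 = 25415066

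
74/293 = 74/293 = 0.25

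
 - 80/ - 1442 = 40/721 = 0.06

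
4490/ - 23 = -4490/23=- 195.22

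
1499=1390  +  109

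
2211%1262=949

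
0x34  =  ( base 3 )1221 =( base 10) 52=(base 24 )24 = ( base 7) 103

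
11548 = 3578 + 7970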